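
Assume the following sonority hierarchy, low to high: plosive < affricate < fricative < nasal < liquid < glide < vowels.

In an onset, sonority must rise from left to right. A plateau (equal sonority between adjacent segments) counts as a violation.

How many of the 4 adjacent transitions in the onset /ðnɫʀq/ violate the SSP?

/ð/ — fricative, sonority 3.
/n/ — nasal, sonority 4.
/ɫ/ — liquid, sonority 5.
/ʀ/ — liquid, sonority 5.
/q/ — plosive, sonority 1.
/ð/→/n/: 3→4 (rises) — ok.
/n/→/ɫ/: 4→5 (rises) — ok.
/ɫ/→/ʀ/: 5→5 (plateau) — violation.
/ʀ/→/q/: 5→1 (does not rise) — violation.

2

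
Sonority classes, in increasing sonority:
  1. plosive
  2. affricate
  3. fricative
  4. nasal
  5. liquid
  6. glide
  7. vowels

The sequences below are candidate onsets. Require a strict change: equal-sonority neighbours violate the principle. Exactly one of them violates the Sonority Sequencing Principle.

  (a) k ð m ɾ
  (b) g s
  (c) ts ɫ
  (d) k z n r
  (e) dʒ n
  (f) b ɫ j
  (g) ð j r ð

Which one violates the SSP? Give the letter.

(a) k ð m ɾ: profile 1-3-4-5 — obeys.
(b) g s: profile 1-3 — obeys.
(c) ts ɫ: profile 2-5 — obeys.
(d) k z n r: profile 1-3-4-5 — obeys.
(e) dʒ n: profile 2-4 — obeys.
(f) b ɫ j: profile 1-5-6 — obeys.
(g) ð j r ð: profile 3-6-5-3 — violates.

g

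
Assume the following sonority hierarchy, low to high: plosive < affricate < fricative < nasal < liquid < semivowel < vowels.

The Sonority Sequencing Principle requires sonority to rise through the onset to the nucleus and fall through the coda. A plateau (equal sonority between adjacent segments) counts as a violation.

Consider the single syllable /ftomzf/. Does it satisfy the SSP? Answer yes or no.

Onset: /f/ is a fricative (sonority 3), /t/ is a plosive (sonority 1); then the nucleus /o/ (sonority 7).
Onset profile 3-1-7 — does not strictly rise throughout.
Coda: /m/ is a nasal (sonority 4), /z/ is a fricative (sonority 3), /f/ is a fricative (sonority 3).
Coda profile 7-4-3-3 — does not strictly fall throughout.

no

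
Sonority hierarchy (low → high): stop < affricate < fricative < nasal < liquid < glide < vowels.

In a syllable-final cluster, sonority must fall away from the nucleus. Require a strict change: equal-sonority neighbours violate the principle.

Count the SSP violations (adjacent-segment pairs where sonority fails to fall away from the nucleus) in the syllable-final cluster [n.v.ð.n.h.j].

/n/ — nasal, sonority 4.
/v/ — fricative, sonority 3.
/ð/ — fricative, sonority 3.
/n/ — nasal, sonority 4.
/h/ — fricative, sonority 3.
/j/ — glide, sonority 6.
/n/→/v/: 4→3 (falls) — ok.
/v/→/ð/: 3→3 (plateau) — violation.
/ð/→/n/: 3→4 (does not fall) — violation.
/n/→/h/: 4→3 (falls) — ok.
/h/→/j/: 3→6 (does not fall) — violation.

3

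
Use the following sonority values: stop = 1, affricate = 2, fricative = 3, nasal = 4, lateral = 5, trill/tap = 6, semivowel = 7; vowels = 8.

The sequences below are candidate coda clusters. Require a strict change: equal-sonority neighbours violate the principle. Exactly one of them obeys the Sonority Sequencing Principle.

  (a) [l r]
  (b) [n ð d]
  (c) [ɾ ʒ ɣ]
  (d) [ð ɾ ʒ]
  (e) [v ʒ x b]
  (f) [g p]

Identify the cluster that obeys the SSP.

b

(a) [l r]: profile 5-6 — violates.
(b) [n ð d]: profile 4-3-1 — obeys.
(c) [ɾ ʒ ɣ]: profile 6-3-3 — violates.
(d) [ð ɾ ʒ]: profile 3-6-3 — violates.
(e) [v ʒ x b]: profile 3-3-3-1 — violates.
(f) [g p]: profile 1-1 — violates.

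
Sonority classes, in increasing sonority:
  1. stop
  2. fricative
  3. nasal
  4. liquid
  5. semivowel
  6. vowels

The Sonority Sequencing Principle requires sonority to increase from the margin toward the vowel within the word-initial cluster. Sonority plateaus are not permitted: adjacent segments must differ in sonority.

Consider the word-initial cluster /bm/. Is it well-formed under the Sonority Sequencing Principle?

/b/ — stop, sonority 1.
/m/ — nasal, sonority 3.
The profile 1-3 strictly rises, so the word-initial cluster satisfies the SSP.

yes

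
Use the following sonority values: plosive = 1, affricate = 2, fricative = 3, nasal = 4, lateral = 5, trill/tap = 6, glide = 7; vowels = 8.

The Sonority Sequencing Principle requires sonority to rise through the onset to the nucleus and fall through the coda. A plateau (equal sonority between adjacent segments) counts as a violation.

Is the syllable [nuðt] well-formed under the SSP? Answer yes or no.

yes

Onset: /n/ is a nasal (sonority 4); then the nucleus /u/ (sonority 8).
Onset profile 4-8 — rises to the nucleus.
Coda: /ð/ is a fricative (sonority 3), /t/ is a plosive (sonority 1).
Coda profile 8-3-1 — falls from the nucleus.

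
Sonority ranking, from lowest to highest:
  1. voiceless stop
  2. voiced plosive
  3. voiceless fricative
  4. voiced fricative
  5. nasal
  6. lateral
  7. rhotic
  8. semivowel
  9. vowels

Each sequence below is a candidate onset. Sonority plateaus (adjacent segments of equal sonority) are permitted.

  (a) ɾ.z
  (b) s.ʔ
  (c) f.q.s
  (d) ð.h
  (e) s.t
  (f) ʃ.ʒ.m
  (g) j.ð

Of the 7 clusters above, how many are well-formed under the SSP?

(a) 7-4 → violates
(b) 3-1 → violates
(c) 3-1-3 → violates
(d) 4-3 → violates
(e) 3-1 → violates
(f) 3-4-5 → obeys
(g) 8-4 → violates

1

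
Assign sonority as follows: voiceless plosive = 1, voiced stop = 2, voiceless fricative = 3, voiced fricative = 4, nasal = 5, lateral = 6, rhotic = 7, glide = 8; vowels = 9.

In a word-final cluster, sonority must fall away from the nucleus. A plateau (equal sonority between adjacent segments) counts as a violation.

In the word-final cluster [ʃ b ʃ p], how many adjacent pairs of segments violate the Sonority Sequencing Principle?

/ʃ/ is a voiceless fricative (sonority 3).
/b/ is a voiced stop (sonority 2).
/ʃ/ is a voiceless fricative (sonority 3).
/p/ is a voiceless plosive (sonority 1).
/ʃ/→/b/: 3→2 (falls) — ok.
/b/→/ʃ/: 2→3 (does not fall) — violation.
/ʃ/→/p/: 3→1 (falls) — ok.

1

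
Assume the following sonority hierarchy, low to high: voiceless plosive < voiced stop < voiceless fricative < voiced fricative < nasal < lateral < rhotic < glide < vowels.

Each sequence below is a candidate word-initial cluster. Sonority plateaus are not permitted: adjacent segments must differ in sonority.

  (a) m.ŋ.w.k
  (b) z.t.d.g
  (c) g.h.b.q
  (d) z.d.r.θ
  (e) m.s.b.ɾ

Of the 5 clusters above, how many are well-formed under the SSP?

(a) m.ŋ.w.k: profile 5-5-8-1 — violates.
(b) z.t.d.g: profile 4-1-2-2 — violates.
(c) g.h.b.q: profile 2-3-2-1 — violates.
(d) z.d.r.θ: profile 4-2-7-3 — violates.
(e) m.s.b.ɾ: profile 5-3-2-7 — violates.

0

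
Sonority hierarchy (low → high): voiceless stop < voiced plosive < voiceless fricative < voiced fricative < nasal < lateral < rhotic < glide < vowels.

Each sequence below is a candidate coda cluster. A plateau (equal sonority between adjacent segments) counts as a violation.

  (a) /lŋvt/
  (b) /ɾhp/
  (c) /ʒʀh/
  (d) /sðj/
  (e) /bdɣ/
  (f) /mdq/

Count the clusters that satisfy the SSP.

3

(a) sonority 6-5-4-1: well-formed.
(b) sonority 7-3-1: well-formed.
(c) sonority 4-7-3: ill-formed.
(d) sonority 3-4-8: ill-formed.
(e) sonority 2-2-4: ill-formed.
(f) sonority 5-2-1: well-formed.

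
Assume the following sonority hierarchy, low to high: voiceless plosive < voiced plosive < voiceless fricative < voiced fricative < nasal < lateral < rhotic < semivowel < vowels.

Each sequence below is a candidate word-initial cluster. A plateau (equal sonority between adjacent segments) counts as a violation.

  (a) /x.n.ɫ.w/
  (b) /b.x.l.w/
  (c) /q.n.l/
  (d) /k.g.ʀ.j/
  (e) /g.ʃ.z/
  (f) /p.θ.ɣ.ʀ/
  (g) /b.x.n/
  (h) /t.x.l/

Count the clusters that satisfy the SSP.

(a) sonority 3-5-6-8: well-formed.
(b) sonority 2-3-6-8: well-formed.
(c) sonority 1-5-6: well-formed.
(d) sonority 1-2-7-8: well-formed.
(e) sonority 2-3-4: well-formed.
(f) sonority 1-3-4-7: well-formed.
(g) sonority 2-3-5: well-formed.
(h) sonority 1-3-6: well-formed.

8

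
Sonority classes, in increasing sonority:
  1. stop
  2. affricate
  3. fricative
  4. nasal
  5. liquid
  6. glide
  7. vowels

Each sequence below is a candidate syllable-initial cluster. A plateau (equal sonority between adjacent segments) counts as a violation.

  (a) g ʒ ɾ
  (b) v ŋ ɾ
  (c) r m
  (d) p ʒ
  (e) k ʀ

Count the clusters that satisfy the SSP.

4

(a) sonority 1-3-5: well-formed.
(b) sonority 3-4-5: well-formed.
(c) sonority 5-4: ill-formed.
(d) sonority 1-3: well-formed.
(e) sonority 1-5: well-formed.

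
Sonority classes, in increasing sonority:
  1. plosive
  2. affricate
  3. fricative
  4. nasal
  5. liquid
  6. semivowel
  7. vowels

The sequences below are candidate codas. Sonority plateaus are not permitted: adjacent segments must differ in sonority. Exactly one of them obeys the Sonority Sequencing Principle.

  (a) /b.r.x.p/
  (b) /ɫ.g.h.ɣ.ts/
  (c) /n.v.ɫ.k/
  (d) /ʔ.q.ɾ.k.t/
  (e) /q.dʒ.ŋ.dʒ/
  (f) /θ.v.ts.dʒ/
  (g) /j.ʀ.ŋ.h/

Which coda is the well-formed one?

(a) /b.r.x.p/: profile 1-5-3-1 — violates.
(b) /ɫ.g.h.ɣ.ts/: profile 5-1-3-3-2 — violates.
(c) /n.v.ɫ.k/: profile 4-3-5-1 — violates.
(d) /ʔ.q.ɾ.k.t/: profile 1-1-5-1-1 — violates.
(e) /q.dʒ.ŋ.dʒ/: profile 1-2-4-2 — violates.
(f) /θ.v.ts.dʒ/: profile 3-3-2-2 — violates.
(g) /j.ʀ.ŋ.h/: profile 6-5-4-3 — obeys.

g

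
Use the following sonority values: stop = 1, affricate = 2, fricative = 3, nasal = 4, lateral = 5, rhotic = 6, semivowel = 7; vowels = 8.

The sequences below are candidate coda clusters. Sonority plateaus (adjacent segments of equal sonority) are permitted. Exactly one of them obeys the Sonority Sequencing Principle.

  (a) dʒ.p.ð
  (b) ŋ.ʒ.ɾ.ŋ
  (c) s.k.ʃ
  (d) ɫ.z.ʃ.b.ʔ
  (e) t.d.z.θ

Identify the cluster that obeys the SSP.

(a) sonority 2-1-3: ill-formed.
(b) sonority 4-3-6-4: ill-formed.
(c) sonority 3-1-3: ill-formed.
(d) sonority 5-3-3-1-1: well-formed.
(e) sonority 1-1-3-3: ill-formed.

d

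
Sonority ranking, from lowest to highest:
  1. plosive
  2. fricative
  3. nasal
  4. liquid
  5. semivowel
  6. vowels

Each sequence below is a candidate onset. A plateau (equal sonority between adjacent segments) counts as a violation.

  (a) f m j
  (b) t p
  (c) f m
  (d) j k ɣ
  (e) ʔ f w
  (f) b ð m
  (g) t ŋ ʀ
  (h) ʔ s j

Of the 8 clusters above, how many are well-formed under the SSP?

6

(a) 2-3-5 → obeys
(b) 1-1 → violates
(c) 2-3 → obeys
(d) 5-1-2 → violates
(e) 1-2-5 → obeys
(f) 1-2-3 → obeys
(g) 1-3-4 → obeys
(h) 1-2-5 → obeys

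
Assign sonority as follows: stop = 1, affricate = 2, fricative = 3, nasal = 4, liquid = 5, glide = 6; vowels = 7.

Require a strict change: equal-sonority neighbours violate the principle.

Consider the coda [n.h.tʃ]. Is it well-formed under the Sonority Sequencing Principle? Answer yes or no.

yes

/n/: nasal = 4.
/h/: fricative = 3.
/tʃ/: affricate = 2.
The profile 4-3-2 strictly falls, so the coda satisfies the SSP.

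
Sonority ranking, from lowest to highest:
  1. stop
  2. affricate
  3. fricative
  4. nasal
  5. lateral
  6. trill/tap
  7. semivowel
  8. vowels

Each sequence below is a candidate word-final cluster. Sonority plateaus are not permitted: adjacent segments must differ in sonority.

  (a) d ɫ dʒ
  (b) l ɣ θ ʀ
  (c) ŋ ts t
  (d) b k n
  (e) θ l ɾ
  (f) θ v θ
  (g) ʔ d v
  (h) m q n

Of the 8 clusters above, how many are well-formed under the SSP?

1

(a) 1-5-2 → violates
(b) 5-3-3-6 → violates
(c) 4-2-1 → obeys
(d) 1-1-4 → violates
(e) 3-5-6 → violates
(f) 3-3-3 → violates
(g) 1-1-3 → violates
(h) 4-1-4 → violates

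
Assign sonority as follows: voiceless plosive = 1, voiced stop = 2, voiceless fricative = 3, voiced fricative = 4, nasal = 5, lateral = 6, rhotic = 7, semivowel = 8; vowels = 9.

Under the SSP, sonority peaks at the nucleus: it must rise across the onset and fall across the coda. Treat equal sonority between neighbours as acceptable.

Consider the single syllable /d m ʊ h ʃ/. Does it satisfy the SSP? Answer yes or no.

Onset: /d/ is a voiced stop (sonority 2), /m/ is a nasal (sonority 5); then the nucleus /ʊ/ (sonority 9).
Onset profile 2-5-9 — rises to the nucleus.
Coda: /h/ is a voiceless fricative (sonority 3), /ʃ/ is a voiceless fricative (sonority 3).
Coda profile 9-3-3 — falls from the nucleus.

yes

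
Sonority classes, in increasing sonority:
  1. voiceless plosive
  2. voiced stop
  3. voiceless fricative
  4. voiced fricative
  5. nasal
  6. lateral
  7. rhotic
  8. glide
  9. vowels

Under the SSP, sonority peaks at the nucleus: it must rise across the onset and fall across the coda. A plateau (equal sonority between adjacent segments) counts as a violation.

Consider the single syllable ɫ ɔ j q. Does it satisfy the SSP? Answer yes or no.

Onset: /ɫ/ is a lateral (sonority 6); then the nucleus /ɔ/ (sonority 9).
Onset profile 6-9 — rises to the nucleus.
Coda: /j/ is a glide (sonority 8), /q/ is a voiceless plosive (sonority 1).
Coda profile 9-8-1 — falls from the nucleus.

yes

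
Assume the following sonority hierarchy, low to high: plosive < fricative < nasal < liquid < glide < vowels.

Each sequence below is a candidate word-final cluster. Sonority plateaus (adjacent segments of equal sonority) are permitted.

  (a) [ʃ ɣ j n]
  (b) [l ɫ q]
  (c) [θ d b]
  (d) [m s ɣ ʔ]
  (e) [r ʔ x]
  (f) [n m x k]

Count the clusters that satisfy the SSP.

(a) [ʃ ɣ j n]: profile 2-2-5-3 — violates.
(b) [l ɫ q]: profile 4-4-1 — obeys.
(c) [θ d b]: profile 2-1-1 — obeys.
(d) [m s ɣ ʔ]: profile 3-2-2-1 — obeys.
(e) [r ʔ x]: profile 4-1-2 — violates.
(f) [n m x k]: profile 3-3-2-1 — obeys.

4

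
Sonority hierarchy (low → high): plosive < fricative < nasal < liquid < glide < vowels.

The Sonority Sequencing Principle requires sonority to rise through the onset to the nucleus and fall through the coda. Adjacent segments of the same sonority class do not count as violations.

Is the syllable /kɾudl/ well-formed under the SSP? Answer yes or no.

no

Onset: /k/ is a plosive (sonority 1), /ɾ/ is a liquid (sonority 4); then the nucleus /u/ (sonority 6).
Onset profile 1-4-6 — rises to the nucleus.
Coda: /d/ is a plosive (sonority 1), /l/ is a liquid (sonority 4).
Coda profile 6-1-4 — does not fall throughout.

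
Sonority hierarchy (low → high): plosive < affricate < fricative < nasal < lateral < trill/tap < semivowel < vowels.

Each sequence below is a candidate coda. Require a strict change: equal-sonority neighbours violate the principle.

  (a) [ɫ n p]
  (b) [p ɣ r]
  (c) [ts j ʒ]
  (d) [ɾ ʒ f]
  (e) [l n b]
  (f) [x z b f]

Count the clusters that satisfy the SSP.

2

(a) [ɫ n p]: profile 5-4-1 — obeys.
(b) [p ɣ r]: profile 1-3-6 — violates.
(c) [ts j ʒ]: profile 2-7-3 — violates.
(d) [ɾ ʒ f]: profile 6-3-3 — violates.
(e) [l n b]: profile 5-4-1 — obeys.
(f) [x z b f]: profile 3-3-1-3 — violates.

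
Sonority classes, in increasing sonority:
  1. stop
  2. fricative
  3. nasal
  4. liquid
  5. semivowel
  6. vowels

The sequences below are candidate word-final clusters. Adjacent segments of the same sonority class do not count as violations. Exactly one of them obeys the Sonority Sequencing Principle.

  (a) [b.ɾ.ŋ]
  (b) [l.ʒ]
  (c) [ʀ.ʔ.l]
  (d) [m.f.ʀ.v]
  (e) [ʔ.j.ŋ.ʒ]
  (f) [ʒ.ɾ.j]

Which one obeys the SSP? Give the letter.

(a) 1-4-3 → violates
(b) 4-2 → obeys
(c) 4-1-4 → violates
(d) 3-2-4-2 → violates
(e) 1-5-3-2 → violates
(f) 2-4-5 → violates

b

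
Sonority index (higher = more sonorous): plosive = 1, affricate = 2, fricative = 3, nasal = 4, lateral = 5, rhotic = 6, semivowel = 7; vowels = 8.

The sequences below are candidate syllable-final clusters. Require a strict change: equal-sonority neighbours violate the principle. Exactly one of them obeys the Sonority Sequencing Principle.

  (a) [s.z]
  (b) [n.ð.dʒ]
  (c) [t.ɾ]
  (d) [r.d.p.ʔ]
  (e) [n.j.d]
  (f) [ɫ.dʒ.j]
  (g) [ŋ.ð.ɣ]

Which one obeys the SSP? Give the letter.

b

(a) sonority 3-3: ill-formed.
(b) sonority 4-3-2: well-formed.
(c) sonority 1-6: ill-formed.
(d) sonority 6-1-1-1: ill-formed.
(e) sonority 4-7-1: ill-formed.
(f) sonority 5-2-7: ill-formed.
(g) sonority 4-3-3: ill-formed.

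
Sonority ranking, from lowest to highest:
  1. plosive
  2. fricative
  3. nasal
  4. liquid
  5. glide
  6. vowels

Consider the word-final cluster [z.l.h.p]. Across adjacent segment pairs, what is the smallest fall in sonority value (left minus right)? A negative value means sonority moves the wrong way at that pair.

-2

/z/ — fricative, sonority 2.
/l/ — liquid, sonority 4.
/h/ — fricative, sonority 2.
/p/ — plosive, sonority 1.
/z/→/l/: change -2.
/l/→/h/: change +2.
/h/→/p/: change +1.
Minimum = -2.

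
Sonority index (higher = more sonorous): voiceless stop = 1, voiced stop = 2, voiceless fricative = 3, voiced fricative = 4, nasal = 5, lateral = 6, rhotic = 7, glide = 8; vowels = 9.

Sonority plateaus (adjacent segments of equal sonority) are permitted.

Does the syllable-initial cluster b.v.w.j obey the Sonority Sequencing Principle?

yes

/b/ is a voiced stop (sonority 2).
/v/ is a voiced fricative (sonority 4).
/w/ is a glide (sonority 8).
/j/ is a glide (sonority 8).
The profile 2-4-8-8 is non-decreasing (plateaus allowed), so the syllable-initial cluster satisfies the SSP.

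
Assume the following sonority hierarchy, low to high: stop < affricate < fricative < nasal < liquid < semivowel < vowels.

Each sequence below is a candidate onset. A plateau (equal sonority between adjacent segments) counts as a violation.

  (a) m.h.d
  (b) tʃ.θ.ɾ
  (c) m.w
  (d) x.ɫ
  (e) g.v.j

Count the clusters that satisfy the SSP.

4

(a) m.h.d: profile 4-3-1 — violates.
(b) tʃ.θ.ɾ: profile 2-3-5 — obeys.
(c) m.w: profile 4-6 — obeys.
(d) x.ɫ: profile 3-5 — obeys.
(e) g.v.j: profile 1-3-6 — obeys.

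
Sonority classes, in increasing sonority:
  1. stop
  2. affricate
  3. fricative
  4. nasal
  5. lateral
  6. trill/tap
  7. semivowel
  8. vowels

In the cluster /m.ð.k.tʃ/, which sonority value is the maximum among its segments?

/m/ — nasal, sonority 4.
/ð/ — fricative, sonority 3.
/k/ — stop, sonority 1.
/tʃ/ — affricate, sonority 2.
The maximum is 4.

4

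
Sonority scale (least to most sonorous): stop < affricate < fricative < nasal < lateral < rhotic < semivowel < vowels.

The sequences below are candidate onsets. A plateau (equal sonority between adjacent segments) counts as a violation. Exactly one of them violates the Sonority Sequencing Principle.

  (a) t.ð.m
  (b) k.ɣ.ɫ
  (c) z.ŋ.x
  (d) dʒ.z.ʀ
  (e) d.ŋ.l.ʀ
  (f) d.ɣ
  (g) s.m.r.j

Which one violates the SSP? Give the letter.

(a) sonority 1-3-4: well-formed.
(b) sonority 1-3-5: well-formed.
(c) sonority 3-4-3: ill-formed.
(d) sonority 2-3-6: well-formed.
(e) sonority 1-4-5-6: well-formed.
(f) sonority 1-3: well-formed.
(g) sonority 3-4-6-7: well-formed.

c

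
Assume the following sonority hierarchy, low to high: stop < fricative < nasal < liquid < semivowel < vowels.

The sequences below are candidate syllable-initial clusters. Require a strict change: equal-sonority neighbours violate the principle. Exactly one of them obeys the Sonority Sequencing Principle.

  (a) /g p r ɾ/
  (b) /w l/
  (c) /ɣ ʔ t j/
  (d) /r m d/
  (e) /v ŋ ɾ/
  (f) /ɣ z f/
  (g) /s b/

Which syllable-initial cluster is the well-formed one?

(a) /g p r ɾ/: profile 1-1-4-4 — violates.
(b) /w l/: profile 5-4 — violates.
(c) /ɣ ʔ t j/: profile 2-1-1-5 — violates.
(d) /r m d/: profile 4-3-1 — violates.
(e) /v ŋ ɾ/: profile 2-3-4 — obeys.
(f) /ɣ z f/: profile 2-2-2 — violates.
(g) /s b/: profile 2-1 — violates.

e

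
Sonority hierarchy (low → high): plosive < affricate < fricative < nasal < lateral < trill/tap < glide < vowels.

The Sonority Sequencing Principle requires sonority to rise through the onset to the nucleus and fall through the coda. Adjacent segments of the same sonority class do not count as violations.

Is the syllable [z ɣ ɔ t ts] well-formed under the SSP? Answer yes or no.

no

Onset: /z/ is a fricative (sonority 3), /ɣ/ is a fricative (sonority 3); then the nucleus /ɔ/ (sonority 8).
Onset profile 3-3-8 — rises to the nucleus.
Coda: /t/ is a plosive (sonority 1), /ts/ is an affricate (sonority 2).
Coda profile 8-1-2 — does not fall throughout.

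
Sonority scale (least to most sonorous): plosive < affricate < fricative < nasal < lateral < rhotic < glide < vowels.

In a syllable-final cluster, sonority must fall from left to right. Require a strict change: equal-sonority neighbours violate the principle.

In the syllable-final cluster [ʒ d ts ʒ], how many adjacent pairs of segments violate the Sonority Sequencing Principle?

/ʒ/ is a fricative (sonority 3).
/d/ is a plosive (sonority 1).
/ts/ is an affricate (sonority 2).
/ʒ/ is a fricative (sonority 3).
/ʒ/→/d/: 3→1 (falls) — ok.
/d/→/ts/: 1→2 (does not fall) — violation.
/ts/→/ʒ/: 2→3 (does not fall) — violation.

2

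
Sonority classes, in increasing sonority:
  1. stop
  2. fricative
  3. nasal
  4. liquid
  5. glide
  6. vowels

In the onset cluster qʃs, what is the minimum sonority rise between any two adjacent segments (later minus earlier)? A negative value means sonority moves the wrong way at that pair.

0

/q/: stop = 1.
/ʃ/: fricative = 2.
/s/: fricative = 2.
/q/→/ʃ/: change +1.
/ʃ/→/s/: change +0.
Minimum = 0.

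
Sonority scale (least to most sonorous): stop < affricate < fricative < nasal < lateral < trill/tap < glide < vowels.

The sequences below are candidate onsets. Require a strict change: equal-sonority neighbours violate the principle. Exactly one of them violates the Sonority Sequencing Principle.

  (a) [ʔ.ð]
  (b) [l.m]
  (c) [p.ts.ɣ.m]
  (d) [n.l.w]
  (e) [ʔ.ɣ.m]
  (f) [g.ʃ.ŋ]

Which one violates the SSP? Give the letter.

(a) [ʔ.ð]: profile 1-3 — obeys.
(b) [l.m]: profile 5-4 — violates.
(c) [p.ts.ɣ.m]: profile 1-2-3-4 — obeys.
(d) [n.l.w]: profile 4-5-7 — obeys.
(e) [ʔ.ɣ.m]: profile 1-3-4 — obeys.
(f) [g.ʃ.ŋ]: profile 1-3-4 — obeys.

b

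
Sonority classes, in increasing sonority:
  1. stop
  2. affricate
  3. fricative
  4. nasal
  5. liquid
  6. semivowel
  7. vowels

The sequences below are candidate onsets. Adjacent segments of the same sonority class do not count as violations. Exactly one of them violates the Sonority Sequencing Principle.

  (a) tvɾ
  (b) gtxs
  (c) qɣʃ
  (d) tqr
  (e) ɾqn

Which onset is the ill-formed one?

(a) 1-3-5 → obeys
(b) 1-1-3-3 → obeys
(c) 1-3-3 → obeys
(d) 1-1-5 → obeys
(e) 5-1-4 → violates

e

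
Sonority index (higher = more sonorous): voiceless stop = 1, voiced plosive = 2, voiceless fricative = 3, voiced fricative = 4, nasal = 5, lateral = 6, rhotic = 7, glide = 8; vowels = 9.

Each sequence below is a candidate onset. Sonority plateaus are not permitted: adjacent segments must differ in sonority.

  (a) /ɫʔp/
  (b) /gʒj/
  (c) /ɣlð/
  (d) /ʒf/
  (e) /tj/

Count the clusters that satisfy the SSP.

2

(a) sonority 6-1-1: ill-formed.
(b) sonority 2-4-8: well-formed.
(c) sonority 4-6-4: ill-formed.
(d) sonority 4-3: ill-formed.
(e) sonority 1-8: well-formed.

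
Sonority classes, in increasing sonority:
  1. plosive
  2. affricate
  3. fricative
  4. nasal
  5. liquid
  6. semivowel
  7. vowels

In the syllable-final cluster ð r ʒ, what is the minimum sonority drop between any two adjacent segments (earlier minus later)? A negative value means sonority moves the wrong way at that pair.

/ð/: fricative = 3.
/r/: liquid = 5.
/ʒ/: fricative = 3.
/ð/→/r/: change -2.
/r/→/ʒ/: change +2.
Minimum = -2.

-2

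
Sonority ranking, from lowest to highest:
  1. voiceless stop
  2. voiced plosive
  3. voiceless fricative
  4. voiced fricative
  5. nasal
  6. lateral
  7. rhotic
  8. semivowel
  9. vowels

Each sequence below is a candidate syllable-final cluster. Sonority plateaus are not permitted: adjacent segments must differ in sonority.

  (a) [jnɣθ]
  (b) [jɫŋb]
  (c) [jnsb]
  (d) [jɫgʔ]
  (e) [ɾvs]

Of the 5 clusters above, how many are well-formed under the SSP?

5

(a) 8-5-4-3 → obeys
(b) 8-6-5-2 → obeys
(c) 8-5-3-2 → obeys
(d) 8-6-2-1 → obeys
(e) 7-4-3 → obeys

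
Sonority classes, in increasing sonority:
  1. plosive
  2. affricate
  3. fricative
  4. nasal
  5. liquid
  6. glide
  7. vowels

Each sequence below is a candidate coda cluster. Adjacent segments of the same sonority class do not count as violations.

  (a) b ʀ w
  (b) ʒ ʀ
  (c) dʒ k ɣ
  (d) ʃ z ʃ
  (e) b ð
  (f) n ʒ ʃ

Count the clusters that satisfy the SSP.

(a) 1-5-6 → violates
(b) 3-5 → violates
(c) 2-1-3 → violates
(d) 3-3-3 → obeys
(e) 1-3 → violates
(f) 4-3-3 → obeys

2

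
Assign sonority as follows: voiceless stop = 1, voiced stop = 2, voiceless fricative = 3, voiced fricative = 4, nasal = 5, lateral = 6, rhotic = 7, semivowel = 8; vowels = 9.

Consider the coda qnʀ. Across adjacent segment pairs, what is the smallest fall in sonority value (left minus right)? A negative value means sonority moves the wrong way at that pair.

-4

/q/: voiceless stop = 1.
/n/: nasal = 5.
/ʀ/: rhotic = 7.
/q/→/n/: change -4.
/n/→/ʀ/: change -2.
Minimum = -4.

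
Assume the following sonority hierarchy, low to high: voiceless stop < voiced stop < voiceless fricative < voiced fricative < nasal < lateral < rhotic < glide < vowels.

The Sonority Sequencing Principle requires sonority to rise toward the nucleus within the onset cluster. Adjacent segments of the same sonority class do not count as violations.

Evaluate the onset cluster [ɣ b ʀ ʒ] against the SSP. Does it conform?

no

/ɣ/ — voiced fricative, sonority 4.
/b/ — voiced stop, sonority 2.
/ʀ/ — rhotic, sonority 7.
/ʒ/ — voiced fricative, sonority 4.
The profile is 4-2-7-4. Between /ɣ/ (4) and /b/ (2) sonority does not rise, so the cluster violates the SSP.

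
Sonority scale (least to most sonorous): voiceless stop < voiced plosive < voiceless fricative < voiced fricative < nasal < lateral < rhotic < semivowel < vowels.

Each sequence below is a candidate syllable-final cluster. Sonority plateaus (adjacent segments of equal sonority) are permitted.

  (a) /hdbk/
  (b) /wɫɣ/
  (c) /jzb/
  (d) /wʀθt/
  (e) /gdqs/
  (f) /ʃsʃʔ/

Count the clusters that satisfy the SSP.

(a) /hdbk/: profile 3-2-2-1 — obeys.
(b) /wɫɣ/: profile 8-6-4 — obeys.
(c) /jzb/: profile 8-4-2 — obeys.
(d) /wʀθt/: profile 8-7-3-1 — obeys.
(e) /gdqs/: profile 2-2-1-3 — violates.
(f) /ʃsʃʔ/: profile 3-3-3-1 — obeys.

5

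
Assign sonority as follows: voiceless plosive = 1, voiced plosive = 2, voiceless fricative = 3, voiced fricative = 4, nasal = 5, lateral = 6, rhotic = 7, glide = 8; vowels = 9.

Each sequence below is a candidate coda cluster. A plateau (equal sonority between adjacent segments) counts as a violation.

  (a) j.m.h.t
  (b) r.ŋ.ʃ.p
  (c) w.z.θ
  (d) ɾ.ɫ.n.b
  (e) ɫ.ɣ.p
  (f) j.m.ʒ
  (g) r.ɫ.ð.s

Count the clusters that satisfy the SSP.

(a) j.m.h.t: profile 8-5-3-1 — obeys.
(b) r.ŋ.ʃ.p: profile 7-5-3-1 — obeys.
(c) w.z.θ: profile 8-4-3 — obeys.
(d) ɾ.ɫ.n.b: profile 7-6-5-2 — obeys.
(e) ɫ.ɣ.p: profile 6-4-1 — obeys.
(f) j.m.ʒ: profile 8-5-4 — obeys.
(g) r.ɫ.ð.s: profile 7-6-4-3 — obeys.

7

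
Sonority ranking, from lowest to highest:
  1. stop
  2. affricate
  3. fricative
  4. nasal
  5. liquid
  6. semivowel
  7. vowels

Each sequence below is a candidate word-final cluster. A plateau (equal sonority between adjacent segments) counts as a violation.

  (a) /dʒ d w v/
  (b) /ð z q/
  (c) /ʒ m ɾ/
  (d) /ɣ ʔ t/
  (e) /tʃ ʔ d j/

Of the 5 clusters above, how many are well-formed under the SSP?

(a) /dʒ d w v/: profile 2-1-6-3 — violates.
(b) /ð z q/: profile 3-3-1 — violates.
(c) /ʒ m ɾ/: profile 3-4-5 — violates.
(d) /ɣ ʔ t/: profile 3-1-1 — violates.
(e) /tʃ ʔ d j/: profile 2-1-1-6 — violates.

0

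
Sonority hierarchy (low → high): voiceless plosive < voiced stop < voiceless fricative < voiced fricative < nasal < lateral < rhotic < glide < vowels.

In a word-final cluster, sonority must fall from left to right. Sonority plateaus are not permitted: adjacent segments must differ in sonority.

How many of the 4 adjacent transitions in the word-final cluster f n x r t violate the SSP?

/f/ — voiceless fricative, sonority 3.
/n/ — nasal, sonority 5.
/x/ — voiceless fricative, sonority 3.
/r/ — rhotic, sonority 7.
/t/ — voiceless plosive, sonority 1.
/f/→/n/: 3→5 (does not fall) — violation.
/n/→/x/: 5→3 (falls) — ok.
/x/→/r/: 3→7 (does not fall) — violation.
/r/→/t/: 7→1 (falls) — ok.

2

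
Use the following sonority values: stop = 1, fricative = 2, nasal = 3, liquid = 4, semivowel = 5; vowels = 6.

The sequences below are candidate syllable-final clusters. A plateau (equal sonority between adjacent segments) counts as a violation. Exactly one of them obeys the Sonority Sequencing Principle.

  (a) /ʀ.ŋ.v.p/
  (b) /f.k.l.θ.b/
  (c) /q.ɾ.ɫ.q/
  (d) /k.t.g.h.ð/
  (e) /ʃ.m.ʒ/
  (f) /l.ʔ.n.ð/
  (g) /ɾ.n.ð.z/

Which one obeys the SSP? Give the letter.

a

(a) sonority 4-3-2-1: well-formed.
(b) sonority 2-1-4-2-1: ill-formed.
(c) sonority 1-4-4-1: ill-formed.
(d) sonority 1-1-1-2-2: ill-formed.
(e) sonority 2-3-2: ill-formed.
(f) sonority 4-1-3-2: ill-formed.
(g) sonority 4-3-2-2: ill-formed.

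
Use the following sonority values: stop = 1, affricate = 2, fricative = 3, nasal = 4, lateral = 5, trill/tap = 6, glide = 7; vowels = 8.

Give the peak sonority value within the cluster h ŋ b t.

4

/h/: fricative = 3.
/ŋ/: nasal = 4.
/b/: stop = 1.
/t/: stop = 1.
The maximum is 4.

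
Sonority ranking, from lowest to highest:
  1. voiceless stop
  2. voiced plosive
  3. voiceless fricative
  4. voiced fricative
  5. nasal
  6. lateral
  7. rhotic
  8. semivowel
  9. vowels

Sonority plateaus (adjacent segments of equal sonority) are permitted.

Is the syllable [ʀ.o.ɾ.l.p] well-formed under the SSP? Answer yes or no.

yes

Onset: /ʀ/ is a rhotic (sonority 7); then the nucleus /o/ (sonority 9).
Onset profile 7-9 — rises to the nucleus.
Coda: /ɾ/ is a rhotic (sonority 7), /l/ is a lateral (sonority 6), /p/ is a voiceless stop (sonority 1).
Coda profile 9-7-6-1 — falls from the nucleus.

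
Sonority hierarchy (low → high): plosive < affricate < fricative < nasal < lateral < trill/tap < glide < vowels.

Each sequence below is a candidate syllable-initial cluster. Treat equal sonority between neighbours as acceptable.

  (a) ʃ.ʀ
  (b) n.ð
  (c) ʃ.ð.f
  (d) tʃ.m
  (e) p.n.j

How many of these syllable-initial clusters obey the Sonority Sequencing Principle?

(a) ʃ.ʀ: profile 3-6 — obeys.
(b) n.ð: profile 4-3 — violates.
(c) ʃ.ð.f: profile 3-3-3 — obeys.
(d) tʃ.m: profile 2-4 — obeys.
(e) p.n.j: profile 1-4-7 — obeys.

4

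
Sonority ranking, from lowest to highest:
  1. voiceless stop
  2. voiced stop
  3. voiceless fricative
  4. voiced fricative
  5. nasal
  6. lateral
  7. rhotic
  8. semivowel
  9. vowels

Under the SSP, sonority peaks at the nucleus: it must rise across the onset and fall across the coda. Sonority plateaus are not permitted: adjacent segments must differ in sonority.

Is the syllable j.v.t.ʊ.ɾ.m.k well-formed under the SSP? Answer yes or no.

no

Onset: /j/ is a semivowel (sonority 8), /v/ is a voiced fricative (sonority 4), /t/ is a voiceless stop (sonority 1); then the nucleus /ʊ/ (sonority 9).
Onset profile 8-4-1-9 — does not strictly rise throughout.
Coda: /ɾ/ is a rhotic (sonority 7), /m/ is a nasal (sonority 5), /k/ is a voiceless stop (sonority 1).
Coda profile 9-7-5-1 — falls from the nucleus.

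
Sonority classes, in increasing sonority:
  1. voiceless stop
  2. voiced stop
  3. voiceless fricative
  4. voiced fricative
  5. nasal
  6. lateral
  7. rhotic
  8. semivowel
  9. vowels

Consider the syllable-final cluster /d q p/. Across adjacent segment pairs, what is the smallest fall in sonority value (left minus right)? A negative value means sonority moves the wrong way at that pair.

0

/d/: voiced stop = 2.
/q/: voiceless stop = 1.
/p/: voiceless stop = 1.
/d/→/q/: change +1.
/q/→/p/: change +0.
Minimum = 0.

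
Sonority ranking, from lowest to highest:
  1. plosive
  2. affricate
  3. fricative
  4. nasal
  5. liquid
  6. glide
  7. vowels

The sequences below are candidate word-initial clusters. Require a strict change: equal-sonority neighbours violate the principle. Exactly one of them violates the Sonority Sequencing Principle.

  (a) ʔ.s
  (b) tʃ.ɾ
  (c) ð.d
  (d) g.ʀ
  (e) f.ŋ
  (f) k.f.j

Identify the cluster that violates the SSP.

(a) 1-3 → obeys
(b) 2-5 → obeys
(c) 3-1 → violates
(d) 1-5 → obeys
(e) 3-4 → obeys
(f) 1-3-6 → obeys

c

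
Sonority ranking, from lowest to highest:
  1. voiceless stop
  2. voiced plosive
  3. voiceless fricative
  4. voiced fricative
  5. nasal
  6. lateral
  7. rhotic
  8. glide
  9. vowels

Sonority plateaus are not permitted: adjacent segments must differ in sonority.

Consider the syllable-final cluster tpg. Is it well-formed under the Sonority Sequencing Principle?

/t/: voiceless stop = 1.
/p/: voiceless stop = 1.
/g/: voiced plosive = 2.
The profile is 1-1-2. Between /t/ (1) and /p/ (1) sonority does not fall, so the cluster violates the SSP.

no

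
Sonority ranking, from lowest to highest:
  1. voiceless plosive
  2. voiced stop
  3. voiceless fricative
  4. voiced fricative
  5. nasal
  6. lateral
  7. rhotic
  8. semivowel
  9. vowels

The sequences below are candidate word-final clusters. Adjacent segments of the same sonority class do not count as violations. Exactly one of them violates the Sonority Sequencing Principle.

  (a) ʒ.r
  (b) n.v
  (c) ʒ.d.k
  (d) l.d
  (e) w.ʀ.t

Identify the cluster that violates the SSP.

(a) ʒ.r: profile 4-7 — violates.
(b) n.v: profile 5-4 — obeys.
(c) ʒ.d.k: profile 4-2-1 — obeys.
(d) l.d: profile 6-2 — obeys.
(e) w.ʀ.t: profile 8-7-1 — obeys.

a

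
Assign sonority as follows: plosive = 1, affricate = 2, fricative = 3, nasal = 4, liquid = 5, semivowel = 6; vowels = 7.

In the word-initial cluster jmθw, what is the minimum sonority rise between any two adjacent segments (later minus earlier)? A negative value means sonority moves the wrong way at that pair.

/j/ — semivowel, sonority 6.
/m/ — nasal, sonority 4.
/θ/ — fricative, sonority 3.
/w/ — semivowel, sonority 6.
/j/→/m/: change -2.
/m/→/θ/: change -1.
/θ/→/w/: change +3.
Minimum = -2.

-2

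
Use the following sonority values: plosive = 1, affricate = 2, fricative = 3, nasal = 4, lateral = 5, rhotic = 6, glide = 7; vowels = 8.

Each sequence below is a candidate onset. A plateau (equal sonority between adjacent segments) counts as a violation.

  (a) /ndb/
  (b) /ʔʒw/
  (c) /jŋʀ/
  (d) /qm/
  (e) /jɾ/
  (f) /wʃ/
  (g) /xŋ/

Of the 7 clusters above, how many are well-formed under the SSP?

(a) /ndb/: profile 4-1-1 — violates.
(b) /ʔʒw/: profile 1-3-7 — obeys.
(c) /jŋʀ/: profile 7-4-6 — violates.
(d) /qm/: profile 1-4 — obeys.
(e) /jɾ/: profile 7-6 — violates.
(f) /wʃ/: profile 7-3 — violates.
(g) /xŋ/: profile 3-4 — obeys.

3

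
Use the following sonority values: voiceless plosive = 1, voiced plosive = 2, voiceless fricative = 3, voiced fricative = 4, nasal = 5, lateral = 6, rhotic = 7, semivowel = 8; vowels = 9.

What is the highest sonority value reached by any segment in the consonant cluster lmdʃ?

/l/: lateral = 6.
/m/: nasal = 5.
/d/: voiced plosive = 2.
/ʃ/: voiceless fricative = 3.
The maximum is 6.

6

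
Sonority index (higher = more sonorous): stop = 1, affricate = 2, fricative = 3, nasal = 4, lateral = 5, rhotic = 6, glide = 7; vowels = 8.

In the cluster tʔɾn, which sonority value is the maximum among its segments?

6

/t/: stop = 1.
/ʔ/: stop = 1.
/ɾ/: rhotic = 6.
/n/: nasal = 4.
The maximum is 6.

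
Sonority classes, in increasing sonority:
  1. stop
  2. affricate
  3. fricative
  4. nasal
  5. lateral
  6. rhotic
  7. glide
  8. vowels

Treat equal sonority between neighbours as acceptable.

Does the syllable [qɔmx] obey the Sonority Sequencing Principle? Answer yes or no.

Onset: /q/ is a stop (sonority 1); then the nucleus /ɔ/ (sonority 8).
Onset profile 1-8 — rises to the nucleus.
Coda: /m/ is a nasal (sonority 4), /x/ is a fricative (sonority 3).
Coda profile 8-4-3 — falls from the nucleus.

yes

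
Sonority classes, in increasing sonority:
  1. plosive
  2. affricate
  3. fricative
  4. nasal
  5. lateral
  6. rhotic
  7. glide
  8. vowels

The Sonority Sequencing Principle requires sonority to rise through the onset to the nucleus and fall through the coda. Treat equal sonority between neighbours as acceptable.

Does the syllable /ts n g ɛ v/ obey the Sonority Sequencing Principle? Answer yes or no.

no

Onset: /ts/ is an affricate (sonority 2), /n/ is a nasal (sonority 4), /g/ is a plosive (sonority 1); then the nucleus /ɛ/ (sonority 8).
Onset profile 2-4-1-8 — does not rise throughout.
Coda: /v/ is a fricative (sonority 3).
Coda profile 8-3 — falls from the nucleus.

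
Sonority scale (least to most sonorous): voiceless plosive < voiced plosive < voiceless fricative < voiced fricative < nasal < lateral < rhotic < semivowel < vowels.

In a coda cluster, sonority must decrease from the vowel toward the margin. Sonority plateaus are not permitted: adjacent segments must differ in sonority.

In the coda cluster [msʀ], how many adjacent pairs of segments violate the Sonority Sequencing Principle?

/m/ is a nasal (sonority 5).
/s/ is a voiceless fricative (sonority 3).
/ʀ/ is a rhotic (sonority 7).
/m/→/s/: 5→3 (falls) — ok.
/s/→/ʀ/: 3→7 (does not fall) — violation.

1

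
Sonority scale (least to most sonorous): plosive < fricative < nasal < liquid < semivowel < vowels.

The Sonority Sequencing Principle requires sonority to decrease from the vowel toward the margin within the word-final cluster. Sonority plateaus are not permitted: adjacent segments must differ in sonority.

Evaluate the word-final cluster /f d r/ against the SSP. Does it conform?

/f/: fricative = 2.
/d/: plosive = 1.
/r/: liquid = 4.
The profile is 2-1-4. Between /d/ (1) and /r/ (4) sonority does not fall, so the cluster violates the SSP.

no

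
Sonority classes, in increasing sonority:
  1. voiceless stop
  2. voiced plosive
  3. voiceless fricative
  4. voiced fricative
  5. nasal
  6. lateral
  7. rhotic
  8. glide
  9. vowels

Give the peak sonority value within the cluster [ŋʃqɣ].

5

/ŋ/: nasal = 5.
/ʃ/: voiceless fricative = 3.
/q/: voiceless stop = 1.
/ɣ/: voiced fricative = 4.
The maximum is 5.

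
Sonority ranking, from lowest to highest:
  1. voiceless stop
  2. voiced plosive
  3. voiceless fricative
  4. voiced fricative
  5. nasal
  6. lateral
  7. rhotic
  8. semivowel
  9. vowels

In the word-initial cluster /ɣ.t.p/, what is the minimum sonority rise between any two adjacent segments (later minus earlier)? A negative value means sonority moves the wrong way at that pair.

-3

/ɣ/: voiced fricative = 4.
/t/: voiceless stop = 1.
/p/: voiceless stop = 1.
/ɣ/→/t/: change -3.
/t/→/p/: change +0.
Minimum = -3.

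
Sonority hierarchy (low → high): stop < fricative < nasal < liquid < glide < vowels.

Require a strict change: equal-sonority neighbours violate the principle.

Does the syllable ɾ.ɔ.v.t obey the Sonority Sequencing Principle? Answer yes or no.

yes

Onset: /ɾ/ is a liquid (sonority 4); then the nucleus /ɔ/ (sonority 6).
Onset profile 4-6 — rises to the nucleus.
Coda: /v/ is a fricative (sonority 2), /t/ is a stop (sonority 1).
Coda profile 6-2-1 — falls from the nucleus.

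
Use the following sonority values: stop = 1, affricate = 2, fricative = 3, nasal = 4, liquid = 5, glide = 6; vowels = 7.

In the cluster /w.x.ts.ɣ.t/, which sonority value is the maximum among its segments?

6

/w/ is a glide (sonority 6).
/x/ is a fricative (sonority 3).
/ts/ is an affricate (sonority 2).
/ɣ/ is a fricative (sonority 3).
/t/ is a stop (sonority 1).
The maximum is 6.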